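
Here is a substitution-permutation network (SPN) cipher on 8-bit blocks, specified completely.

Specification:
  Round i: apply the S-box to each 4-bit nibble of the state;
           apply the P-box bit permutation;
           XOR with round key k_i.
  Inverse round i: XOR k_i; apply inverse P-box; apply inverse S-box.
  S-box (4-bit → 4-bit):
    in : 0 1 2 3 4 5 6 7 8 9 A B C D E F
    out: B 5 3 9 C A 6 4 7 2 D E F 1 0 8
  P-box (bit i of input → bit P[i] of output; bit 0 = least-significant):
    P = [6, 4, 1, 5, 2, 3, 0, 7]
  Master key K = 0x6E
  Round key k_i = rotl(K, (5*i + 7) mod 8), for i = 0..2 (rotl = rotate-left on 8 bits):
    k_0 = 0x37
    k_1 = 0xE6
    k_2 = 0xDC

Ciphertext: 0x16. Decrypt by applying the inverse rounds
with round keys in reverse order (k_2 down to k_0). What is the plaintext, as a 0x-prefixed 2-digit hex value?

s_0 = ciphertext = 0x16
s_1 = InvRound(s_0, k_2) = 0x51
s_2 = InvRound(s_1, k_1) = 0xAB
s_3 = InvRound(s_2, k_0) = 0x09

0x09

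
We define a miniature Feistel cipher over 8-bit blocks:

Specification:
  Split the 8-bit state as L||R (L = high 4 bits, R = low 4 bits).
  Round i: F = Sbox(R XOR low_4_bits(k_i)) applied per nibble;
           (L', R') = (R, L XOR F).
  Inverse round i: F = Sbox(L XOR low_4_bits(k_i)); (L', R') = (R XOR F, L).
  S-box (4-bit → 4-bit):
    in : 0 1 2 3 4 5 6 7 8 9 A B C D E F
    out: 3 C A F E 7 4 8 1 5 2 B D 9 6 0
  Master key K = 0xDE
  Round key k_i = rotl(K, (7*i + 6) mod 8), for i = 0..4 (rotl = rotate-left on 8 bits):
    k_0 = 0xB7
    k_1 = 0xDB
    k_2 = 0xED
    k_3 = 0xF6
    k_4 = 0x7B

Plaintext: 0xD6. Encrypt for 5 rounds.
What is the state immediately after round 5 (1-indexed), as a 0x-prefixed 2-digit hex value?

0xE3

s_0 = plaintext = 0xD6
s_1 = Round(s_0, k_0) = 0x61
s_2 = Round(s_1, k_1) = 0x14
s_3 = Round(s_2, k_2) = 0x44
s_4 = Round(s_3, k_3) = 0x4E
s_5 = Round(s_4, k_4) = 0xE3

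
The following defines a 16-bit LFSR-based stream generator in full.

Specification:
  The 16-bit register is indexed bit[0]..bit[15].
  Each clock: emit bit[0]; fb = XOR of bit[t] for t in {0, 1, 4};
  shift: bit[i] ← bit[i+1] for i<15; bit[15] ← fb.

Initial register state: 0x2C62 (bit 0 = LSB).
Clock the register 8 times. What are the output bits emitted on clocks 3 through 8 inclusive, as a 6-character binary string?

000110

reg_0 = 0x2C62
clock 1: out=0, reg = 0x9631
clock 2: out=1, reg = 0x4B18
clock 3: out=0, reg = 0xA58C
clock 4: out=0, reg = 0x52C6
clock 5: out=0, reg = 0xA963
clock 6: out=1, reg = 0x54B1
clock 7: out=1, reg = 0x2A58
clock 8: out=0, reg = 0x952C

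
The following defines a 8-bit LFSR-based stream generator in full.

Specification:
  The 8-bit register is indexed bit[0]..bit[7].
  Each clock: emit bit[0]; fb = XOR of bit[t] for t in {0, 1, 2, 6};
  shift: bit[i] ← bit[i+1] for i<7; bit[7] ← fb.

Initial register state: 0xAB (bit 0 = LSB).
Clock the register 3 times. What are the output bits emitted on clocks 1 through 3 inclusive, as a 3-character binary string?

110

reg_0 = 0xAB
clock 1: out=1, reg = 0x55
clock 2: out=1, reg = 0xAA
clock 3: out=0, reg = 0xD5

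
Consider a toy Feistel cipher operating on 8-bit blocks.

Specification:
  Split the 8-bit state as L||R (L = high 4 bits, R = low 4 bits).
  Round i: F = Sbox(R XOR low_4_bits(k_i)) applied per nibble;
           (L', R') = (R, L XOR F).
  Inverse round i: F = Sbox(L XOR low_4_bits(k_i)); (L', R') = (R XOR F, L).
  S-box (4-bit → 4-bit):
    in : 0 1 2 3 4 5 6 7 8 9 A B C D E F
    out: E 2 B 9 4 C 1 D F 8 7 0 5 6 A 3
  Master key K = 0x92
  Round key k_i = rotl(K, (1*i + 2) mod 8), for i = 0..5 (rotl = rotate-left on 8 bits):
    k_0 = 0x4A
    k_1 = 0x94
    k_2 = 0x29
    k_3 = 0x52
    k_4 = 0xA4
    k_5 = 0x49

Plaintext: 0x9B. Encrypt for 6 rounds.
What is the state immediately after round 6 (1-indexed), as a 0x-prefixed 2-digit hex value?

0xC4

s_0 = plaintext = 0x9B
s_1 = Round(s_0, k_0) = 0xBB
s_2 = Round(s_1, k_1) = 0xB8
s_3 = Round(s_2, k_2) = 0x89
s_4 = Round(s_3, k_3) = 0x98
s_5 = Round(s_4, k_4) = 0x8C
s_6 = Round(s_5, k_5) = 0xC4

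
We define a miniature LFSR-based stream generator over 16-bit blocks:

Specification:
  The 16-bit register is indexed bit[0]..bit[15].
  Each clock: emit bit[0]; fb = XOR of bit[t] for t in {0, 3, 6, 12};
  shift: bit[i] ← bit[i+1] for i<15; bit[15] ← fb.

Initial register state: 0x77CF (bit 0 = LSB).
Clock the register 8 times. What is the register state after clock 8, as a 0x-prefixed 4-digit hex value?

0x0E77

reg_0 = 0x77CF
clock 1: out=1, reg = 0x3BE7
clock 2: out=1, reg = 0x9DF3
clock 3: out=1, reg = 0xCEF9
clock 4: out=1, reg = 0xE77C
clock 5: out=0, reg = 0x73BE
clock 6: out=0, reg = 0x39DF
clock 7: out=1, reg = 0x1CEF
clock 8: out=1, reg = 0x0E77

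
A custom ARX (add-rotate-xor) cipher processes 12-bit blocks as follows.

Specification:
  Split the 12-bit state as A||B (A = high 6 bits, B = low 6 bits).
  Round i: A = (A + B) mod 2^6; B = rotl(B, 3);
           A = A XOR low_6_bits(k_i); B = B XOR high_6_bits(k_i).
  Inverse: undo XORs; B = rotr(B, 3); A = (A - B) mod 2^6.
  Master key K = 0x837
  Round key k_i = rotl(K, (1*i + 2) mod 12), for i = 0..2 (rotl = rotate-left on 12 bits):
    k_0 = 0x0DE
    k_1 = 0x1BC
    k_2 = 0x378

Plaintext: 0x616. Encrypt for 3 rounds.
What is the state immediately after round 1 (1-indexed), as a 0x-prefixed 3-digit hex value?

s_0 = plaintext = 0x616
s_1 = Round(s_0, k_0) = 0xC31
s_2 = Round(s_1, k_1) = 0x748
s_3 = Round(s_2, k_2) = 0x74C

0xC31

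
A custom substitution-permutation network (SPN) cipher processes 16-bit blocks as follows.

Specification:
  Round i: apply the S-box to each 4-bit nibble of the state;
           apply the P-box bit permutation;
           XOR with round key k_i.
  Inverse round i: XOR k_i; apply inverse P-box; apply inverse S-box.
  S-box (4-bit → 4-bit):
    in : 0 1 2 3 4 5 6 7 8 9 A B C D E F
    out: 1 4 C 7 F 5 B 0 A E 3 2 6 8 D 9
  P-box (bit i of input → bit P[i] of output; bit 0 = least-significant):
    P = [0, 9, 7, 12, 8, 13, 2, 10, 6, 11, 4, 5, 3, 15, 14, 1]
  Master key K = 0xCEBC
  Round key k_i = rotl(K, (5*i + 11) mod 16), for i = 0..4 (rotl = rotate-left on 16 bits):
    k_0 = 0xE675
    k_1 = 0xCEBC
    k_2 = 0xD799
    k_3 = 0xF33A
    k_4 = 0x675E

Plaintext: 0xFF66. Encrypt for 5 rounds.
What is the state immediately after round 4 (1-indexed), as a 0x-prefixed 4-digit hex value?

s_0 = plaintext = 0xFF66
s_1 = Round(s_0, k_0) = 0xD11E
s_2 = Round(s_1, k_1) = 0xDE2B
s_3 = Round(s_2, k_2) = 0xD1EF
s_4 = Round(s_3, k_3) = 0xE62D
s_5 = Round(s_4, k_4) = 0x3B30

0xE62D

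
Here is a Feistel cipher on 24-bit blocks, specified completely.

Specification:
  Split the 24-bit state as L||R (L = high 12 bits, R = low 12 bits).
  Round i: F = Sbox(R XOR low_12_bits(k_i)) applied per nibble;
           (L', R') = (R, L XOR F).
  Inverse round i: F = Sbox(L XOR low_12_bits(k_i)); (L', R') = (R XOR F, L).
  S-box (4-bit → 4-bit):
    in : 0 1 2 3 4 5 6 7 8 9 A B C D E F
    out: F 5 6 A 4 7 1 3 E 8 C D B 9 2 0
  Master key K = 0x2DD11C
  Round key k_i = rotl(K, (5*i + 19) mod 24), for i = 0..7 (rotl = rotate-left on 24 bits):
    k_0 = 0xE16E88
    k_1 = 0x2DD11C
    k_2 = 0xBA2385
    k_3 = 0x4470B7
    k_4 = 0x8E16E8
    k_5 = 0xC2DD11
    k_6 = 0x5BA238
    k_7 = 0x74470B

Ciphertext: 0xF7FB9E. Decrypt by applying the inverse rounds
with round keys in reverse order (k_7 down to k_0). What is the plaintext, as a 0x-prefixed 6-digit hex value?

s_0 = ciphertext = 0xF7FB9E
s_1 = InvRound(s_0, k_7) = 0x5AAF7F
s_2 = InvRound(s_1, k_6) = 0xCF95AA
s_3 = InvRound(s_2, k_5) = 0x084CF9
s_4 = InvRound(s_3, k_4) = 0xDE2084
s_5 = InvRound(s_4, k_3) = 0x9F3DE2
s_6 = InvRound(s_5, k_2) = 0x1D39F3
s_7 = InvRound(s_6, k_1) = 0x6431D3
s_8 = InvRound(s_7, k_0) = 0xF6E643

0xF6E643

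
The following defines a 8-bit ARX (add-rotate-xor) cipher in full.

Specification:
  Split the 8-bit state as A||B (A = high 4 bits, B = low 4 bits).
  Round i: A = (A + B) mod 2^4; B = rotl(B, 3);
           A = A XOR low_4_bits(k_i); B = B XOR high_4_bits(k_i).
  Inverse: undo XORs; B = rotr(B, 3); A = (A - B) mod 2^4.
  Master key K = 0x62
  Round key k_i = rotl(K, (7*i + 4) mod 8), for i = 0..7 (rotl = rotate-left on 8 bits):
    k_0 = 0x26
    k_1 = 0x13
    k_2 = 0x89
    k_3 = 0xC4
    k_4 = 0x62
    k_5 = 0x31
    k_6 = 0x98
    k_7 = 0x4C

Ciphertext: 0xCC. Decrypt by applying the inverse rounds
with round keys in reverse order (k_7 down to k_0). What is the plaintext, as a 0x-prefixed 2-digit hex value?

0x3C

s_0 = ciphertext = 0xCC
s_1 = InvRound(s_0, k_7) = 0xF1
s_2 = InvRound(s_1, k_6) = 0x61
s_3 = InvRound(s_2, k_5) = 0x34
s_4 = InvRound(s_3, k_4) = 0xD4
s_5 = InvRound(s_4, k_3) = 0x81
s_6 = InvRound(s_5, k_2) = 0xE3
s_7 = InvRound(s_6, k_1) = 0x94
s_8 = InvRound(s_7, k_0) = 0x3C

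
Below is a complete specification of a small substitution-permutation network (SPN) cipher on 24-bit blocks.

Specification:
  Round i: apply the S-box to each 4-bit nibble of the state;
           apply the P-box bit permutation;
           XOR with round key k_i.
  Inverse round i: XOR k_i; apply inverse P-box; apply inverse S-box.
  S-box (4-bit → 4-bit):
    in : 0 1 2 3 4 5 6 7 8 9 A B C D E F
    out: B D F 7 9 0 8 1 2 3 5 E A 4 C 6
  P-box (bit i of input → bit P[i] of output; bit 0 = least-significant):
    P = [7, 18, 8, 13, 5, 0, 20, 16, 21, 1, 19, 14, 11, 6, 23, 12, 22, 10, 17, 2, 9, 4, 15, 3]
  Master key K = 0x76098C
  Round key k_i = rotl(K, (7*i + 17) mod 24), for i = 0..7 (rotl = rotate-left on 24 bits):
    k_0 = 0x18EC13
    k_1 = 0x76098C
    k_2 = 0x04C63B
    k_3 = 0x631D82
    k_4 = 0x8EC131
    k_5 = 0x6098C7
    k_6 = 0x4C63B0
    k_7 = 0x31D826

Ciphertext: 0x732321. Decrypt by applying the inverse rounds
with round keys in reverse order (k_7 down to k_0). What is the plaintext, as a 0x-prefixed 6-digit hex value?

0x34A513

s_0 = ciphertext = 0x732321
s_1 = InvRound(s_0, k_7) = 0xA14C8E
s_2 = InvRound(s_1, k_6) = 0x00A34B
s_3 = InvRound(s_2, k_5) = 0x444751
s_4 = InvRound(s_3, k_4) = 0xA3FD75
s_5 = InvRound(s_4, k_3) = 0xF4FC94
s_6 = InvRound(s_5, k_2) = 0x441934
s_7 = InvRound(s_6, k_1) = 0xCD67A7
s_8 = InvRound(s_7, k_0) = 0x34A513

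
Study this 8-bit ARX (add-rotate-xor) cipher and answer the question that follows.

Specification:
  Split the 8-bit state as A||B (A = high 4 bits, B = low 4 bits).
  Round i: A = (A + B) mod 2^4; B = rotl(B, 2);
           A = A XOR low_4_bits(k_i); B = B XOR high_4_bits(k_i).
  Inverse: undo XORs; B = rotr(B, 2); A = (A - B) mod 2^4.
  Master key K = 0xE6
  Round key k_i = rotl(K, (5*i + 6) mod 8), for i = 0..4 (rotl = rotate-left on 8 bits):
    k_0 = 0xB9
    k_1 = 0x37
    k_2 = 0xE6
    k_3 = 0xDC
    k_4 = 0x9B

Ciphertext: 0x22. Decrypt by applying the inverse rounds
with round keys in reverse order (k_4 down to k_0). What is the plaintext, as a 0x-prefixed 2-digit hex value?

s_0 = ciphertext = 0x22
s_1 = InvRound(s_0, k_4) = 0xBE
s_2 = InvRound(s_1, k_3) = 0xBC
s_3 = InvRound(s_2, k_2) = 0x58
s_4 = InvRound(s_3, k_1) = 0x4E
s_5 = InvRound(s_4, k_0) = 0x85

0x85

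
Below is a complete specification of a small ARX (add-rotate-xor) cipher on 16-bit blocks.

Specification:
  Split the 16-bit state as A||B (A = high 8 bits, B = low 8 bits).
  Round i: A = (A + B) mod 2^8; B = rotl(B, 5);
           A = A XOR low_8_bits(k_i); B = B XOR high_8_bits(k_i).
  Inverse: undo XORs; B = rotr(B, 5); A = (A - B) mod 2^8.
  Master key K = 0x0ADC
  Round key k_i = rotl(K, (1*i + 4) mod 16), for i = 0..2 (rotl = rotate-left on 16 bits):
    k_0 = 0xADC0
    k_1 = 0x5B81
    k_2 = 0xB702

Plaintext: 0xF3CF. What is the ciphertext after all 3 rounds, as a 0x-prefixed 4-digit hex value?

0xAA8D

s_0 = plaintext = 0xF3CF
s_1 = Round(s_0, k_0) = 0x0254
s_2 = Round(s_1, k_1) = 0xD7D1
s_3 = Round(s_2, k_2) = 0xAA8D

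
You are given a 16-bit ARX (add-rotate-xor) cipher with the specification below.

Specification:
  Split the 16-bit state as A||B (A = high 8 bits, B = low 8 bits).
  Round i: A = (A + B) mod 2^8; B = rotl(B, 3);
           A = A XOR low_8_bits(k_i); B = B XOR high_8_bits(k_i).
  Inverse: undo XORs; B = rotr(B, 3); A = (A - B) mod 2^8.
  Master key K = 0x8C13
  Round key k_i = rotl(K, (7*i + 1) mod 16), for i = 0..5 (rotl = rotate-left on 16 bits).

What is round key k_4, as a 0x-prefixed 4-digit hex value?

0x7182

K = 0x8C13
k_0 = rotl(K, (7*0+1) mod 16) = rotl(K, 1) = 0x1827
k_1 = rotl(K, (7*1+1) mod 16) = rotl(K, 8) = 0x138C
k_2 = rotl(K, (7*2+1) mod 16) = rotl(K, 15) = 0xC609
k_3 = rotl(K, (7*3+1) mod 16) = rotl(K, 6) = 0x04E3
k_4 = rotl(K, (7*4+1) mod 16) = rotl(K, 13) = 0x7182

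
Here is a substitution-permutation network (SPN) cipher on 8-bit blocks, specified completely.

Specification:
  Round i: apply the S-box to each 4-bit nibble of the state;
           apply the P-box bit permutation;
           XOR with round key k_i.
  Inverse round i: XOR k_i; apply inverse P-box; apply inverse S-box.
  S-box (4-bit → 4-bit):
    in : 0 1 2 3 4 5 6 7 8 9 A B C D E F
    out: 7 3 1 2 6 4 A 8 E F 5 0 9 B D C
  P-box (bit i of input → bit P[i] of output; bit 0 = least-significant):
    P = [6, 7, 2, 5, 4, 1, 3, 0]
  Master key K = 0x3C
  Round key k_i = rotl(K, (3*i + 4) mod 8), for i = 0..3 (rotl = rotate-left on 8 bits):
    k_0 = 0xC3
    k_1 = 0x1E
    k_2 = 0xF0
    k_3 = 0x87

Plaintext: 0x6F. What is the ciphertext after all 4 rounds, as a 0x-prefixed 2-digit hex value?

0x86

s_0 = plaintext = 0x6F
s_1 = Round(s_0, k_0) = 0xE4
s_2 = Round(s_1, k_1) = 0x83
s_3 = Round(s_2, k_2) = 0x7B
s_4 = Round(s_3, k_3) = 0x86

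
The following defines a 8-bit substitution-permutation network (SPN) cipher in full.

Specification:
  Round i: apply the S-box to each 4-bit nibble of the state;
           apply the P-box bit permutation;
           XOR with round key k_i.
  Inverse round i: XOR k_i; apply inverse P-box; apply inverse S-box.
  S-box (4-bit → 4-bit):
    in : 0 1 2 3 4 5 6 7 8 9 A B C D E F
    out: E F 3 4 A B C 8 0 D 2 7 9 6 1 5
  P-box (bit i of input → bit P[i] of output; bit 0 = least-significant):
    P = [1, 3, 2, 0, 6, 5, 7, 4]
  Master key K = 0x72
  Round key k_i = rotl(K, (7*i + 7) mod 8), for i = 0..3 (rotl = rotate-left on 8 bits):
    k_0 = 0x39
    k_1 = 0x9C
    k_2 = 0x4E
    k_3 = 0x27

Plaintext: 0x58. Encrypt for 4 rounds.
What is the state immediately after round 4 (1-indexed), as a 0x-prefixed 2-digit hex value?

0xBA

s_0 = plaintext = 0x58
s_1 = Round(s_0, k_0) = 0x49
s_2 = Round(s_1, k_1) = 0xAB
s_3 = Round(s_2, k_2) = 0x60
s_4 = Round(s_3, k_3) = 0xBA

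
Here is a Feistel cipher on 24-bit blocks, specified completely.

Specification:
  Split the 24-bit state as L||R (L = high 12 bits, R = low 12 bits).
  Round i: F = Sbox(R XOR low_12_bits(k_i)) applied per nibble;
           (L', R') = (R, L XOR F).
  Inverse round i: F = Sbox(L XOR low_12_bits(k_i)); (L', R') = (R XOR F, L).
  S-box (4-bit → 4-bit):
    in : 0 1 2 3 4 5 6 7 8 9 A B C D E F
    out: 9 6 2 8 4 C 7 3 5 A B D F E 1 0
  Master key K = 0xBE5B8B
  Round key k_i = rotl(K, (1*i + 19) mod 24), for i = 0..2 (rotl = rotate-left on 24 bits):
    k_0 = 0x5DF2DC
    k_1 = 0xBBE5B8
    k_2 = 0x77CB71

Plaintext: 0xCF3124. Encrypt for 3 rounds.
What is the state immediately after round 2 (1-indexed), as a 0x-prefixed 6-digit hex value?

s_0 = plaintext = 0xCF3124
s_1 = Round(s_0, k_0) = 0x1244F6
s_2 = Round(s_1, k_1) = 0x4F6765
s_3 = Round(s_2, k_2) = 0x765B92

0x4F6765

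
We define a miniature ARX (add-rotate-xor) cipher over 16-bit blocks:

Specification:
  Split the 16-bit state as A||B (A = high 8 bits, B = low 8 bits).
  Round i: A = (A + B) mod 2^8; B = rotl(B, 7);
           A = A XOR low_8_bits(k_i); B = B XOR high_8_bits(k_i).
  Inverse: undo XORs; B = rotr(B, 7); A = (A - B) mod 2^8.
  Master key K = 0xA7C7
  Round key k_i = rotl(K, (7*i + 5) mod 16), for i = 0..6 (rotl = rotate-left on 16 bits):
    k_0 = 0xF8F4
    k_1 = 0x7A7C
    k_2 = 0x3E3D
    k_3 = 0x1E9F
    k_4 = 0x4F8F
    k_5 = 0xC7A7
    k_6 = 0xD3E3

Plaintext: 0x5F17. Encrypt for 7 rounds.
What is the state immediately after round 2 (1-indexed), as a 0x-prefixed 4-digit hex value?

s_0 = plaintext = 0x5F17
s_1 = Round(s_0, k_0) = 0x8273
s_2 = Round(s_1, k_1) = 0x89C3
s_3 = Round(s_2, k_2) = 0x71DF
s_4 = Round(s_3, k_3) = 0xCFF1
s_5 = Round(s_4, k_4) = 0x4FB7
s_6 = Round(s_5, k_5) = 0xA11C
s_7 = Round(s_6, k_6) = 0x5EDD

0x89C3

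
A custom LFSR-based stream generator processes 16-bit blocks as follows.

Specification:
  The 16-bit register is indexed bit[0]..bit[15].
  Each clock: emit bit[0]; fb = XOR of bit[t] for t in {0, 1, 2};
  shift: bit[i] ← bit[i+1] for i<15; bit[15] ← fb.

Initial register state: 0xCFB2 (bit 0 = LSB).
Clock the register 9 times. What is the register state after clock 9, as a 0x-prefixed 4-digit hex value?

0xC3E7

reg_0 = 0xCFB2
clock 1: out=0, reg = 0xE7D9
clock 2: out=1, reg = 0xF3EC
clock 3: out=0, reg = 0xF9F6
clock 4: out=0, reg = 0x7CFB
clock 5: out=1, reg = 0x3E7D
clock 6: out=1, reg = 0x1F3E
clock 7: out=0, reg = 0x0F9F
clock 8: out=1, reg = 0x87CF
clock 9: out=1, reg = 0xC3E7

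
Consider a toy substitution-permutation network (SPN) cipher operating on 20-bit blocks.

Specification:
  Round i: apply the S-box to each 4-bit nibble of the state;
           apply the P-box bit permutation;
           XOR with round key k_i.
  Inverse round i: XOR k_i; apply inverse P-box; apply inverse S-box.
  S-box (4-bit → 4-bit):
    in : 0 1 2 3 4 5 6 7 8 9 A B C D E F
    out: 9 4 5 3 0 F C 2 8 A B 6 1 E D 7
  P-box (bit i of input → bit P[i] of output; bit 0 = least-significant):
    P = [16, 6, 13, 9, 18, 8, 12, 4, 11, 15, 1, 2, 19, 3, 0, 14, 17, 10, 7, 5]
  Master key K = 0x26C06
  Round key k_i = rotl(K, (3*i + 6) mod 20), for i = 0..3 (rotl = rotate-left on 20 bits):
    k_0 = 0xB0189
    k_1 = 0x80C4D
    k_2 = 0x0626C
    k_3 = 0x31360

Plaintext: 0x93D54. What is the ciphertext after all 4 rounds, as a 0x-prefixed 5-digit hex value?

0x36FC4

s_0 = plaintext = 0x93D54
s_1 = Round(s_0, k_0) = 0x794B7
s_2 = Round(s_1, k_1) = 0x85905
s_3 = Round(s_2, k_2) = 0xD8011
s_4 = Round(s_3, k_3) = 0x36FC4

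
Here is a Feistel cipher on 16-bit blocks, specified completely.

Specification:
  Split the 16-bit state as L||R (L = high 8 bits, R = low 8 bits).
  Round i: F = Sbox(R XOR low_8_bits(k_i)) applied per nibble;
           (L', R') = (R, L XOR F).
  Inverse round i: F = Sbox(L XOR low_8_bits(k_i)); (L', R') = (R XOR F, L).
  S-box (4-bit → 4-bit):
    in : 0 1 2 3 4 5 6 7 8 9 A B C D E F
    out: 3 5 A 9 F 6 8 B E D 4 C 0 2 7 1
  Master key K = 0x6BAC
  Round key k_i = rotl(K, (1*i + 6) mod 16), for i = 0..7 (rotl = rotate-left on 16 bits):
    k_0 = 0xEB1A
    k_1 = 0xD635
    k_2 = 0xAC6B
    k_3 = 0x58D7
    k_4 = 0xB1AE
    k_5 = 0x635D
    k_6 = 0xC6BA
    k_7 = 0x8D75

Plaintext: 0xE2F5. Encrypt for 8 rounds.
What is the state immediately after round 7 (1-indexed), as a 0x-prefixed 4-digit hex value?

s_0 = plaintext = 0xE2F5
s_1 = Round(s_0, k_0) = 0xF593
s_2 = Round(s_1, k_1) = 0x93BD
s_3 = Round(s_2, k_2) = 0xBDBB
s_4 = Round(s_3, k_3) = 0xBB3D
s_5 = Round(s_4, k_4) = 0x3D62
s_6 = Round(s_5, k_5) = 0x62AC
s_7 = Round(s_6, k_6) = 0xAC3A
s_8 = Round(s_7, k_7) = 0x3A5D

0xAC3A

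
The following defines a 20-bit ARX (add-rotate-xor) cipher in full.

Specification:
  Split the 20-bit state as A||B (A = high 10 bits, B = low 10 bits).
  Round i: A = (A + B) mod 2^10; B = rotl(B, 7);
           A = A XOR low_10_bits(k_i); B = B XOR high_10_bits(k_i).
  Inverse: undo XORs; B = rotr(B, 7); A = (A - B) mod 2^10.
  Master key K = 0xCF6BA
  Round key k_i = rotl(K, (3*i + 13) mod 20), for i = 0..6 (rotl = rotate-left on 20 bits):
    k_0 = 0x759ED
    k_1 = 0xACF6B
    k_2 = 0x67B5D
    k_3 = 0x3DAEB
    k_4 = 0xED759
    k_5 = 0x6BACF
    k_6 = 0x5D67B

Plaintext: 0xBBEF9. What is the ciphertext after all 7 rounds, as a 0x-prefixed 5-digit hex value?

s_0 = plaintext = 0xBBEF9
s_1 = Round(s_0, k_0) = 0x01509
s_2 = Round(s_1, k_1) = 0x99612
s_3 = Round(s_2, k_2) = 0xCA8DC
s_4 = Round(s_3, k_3) = 0xBB6ED
s_5 = Round(s_4, k_4) = 0xA0D68
s_6 = Round(s_5, k_5) = 0x49183
s_7 = Round(s_6, k_6) = 0x370C5

0x370C5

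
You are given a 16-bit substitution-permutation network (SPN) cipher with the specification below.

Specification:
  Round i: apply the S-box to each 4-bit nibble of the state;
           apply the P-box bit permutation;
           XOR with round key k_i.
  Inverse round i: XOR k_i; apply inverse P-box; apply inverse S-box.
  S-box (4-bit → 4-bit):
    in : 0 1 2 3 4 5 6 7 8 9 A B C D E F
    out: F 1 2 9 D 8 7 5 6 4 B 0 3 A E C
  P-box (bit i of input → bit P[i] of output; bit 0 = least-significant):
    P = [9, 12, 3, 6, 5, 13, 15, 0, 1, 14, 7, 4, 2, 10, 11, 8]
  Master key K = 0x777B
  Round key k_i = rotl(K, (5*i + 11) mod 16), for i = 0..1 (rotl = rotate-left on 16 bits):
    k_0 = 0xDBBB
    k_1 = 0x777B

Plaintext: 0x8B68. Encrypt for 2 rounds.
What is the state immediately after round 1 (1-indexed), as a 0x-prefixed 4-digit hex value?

0x6793

s_0 = plaintext = 0x8B68
s_1 = Round(s_0, k_0) = 0x6793
s_2 = Round(s_1, k_1) = 0xF9BD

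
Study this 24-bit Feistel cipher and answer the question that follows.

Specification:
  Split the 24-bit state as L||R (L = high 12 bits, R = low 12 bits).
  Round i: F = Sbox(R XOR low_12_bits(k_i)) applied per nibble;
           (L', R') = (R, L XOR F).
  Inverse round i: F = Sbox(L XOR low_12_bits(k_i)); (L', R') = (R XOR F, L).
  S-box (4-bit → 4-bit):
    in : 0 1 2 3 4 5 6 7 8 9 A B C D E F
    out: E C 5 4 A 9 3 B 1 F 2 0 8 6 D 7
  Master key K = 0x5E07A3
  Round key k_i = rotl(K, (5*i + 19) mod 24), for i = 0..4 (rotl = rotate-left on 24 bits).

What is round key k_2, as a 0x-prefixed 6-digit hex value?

0xC0F46B

K = 0x5E07A3
k_0 = rotl(K, (5*0+19) mod 24) = rotl(K, 19) = 0x1AF03D
k_1 = rotl(K, (5*1+19) mod 24) = rotl(K, 0) = 0x5E07A3
k_2 = rotl(K, (5*2+19) mod 24) = rotl(K, 5) = 0xC0F46B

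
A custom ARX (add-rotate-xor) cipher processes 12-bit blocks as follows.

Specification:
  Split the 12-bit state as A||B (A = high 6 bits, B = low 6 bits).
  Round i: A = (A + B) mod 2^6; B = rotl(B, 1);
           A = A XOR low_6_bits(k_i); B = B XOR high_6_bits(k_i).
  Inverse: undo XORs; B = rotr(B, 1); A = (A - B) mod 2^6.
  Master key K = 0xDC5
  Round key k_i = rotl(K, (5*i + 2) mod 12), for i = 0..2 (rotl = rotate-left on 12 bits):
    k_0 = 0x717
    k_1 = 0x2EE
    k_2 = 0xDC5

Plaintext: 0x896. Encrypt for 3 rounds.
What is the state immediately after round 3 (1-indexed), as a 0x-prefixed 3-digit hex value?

0x7A2

s_0 = plaintext = 0x896
s_1 = Round(s_0, k_0) = 0xBF0
s_2 = Round(s_1, k_1) = 0xC6A
s_3 = Round(s_2, k_2) = 0x7A2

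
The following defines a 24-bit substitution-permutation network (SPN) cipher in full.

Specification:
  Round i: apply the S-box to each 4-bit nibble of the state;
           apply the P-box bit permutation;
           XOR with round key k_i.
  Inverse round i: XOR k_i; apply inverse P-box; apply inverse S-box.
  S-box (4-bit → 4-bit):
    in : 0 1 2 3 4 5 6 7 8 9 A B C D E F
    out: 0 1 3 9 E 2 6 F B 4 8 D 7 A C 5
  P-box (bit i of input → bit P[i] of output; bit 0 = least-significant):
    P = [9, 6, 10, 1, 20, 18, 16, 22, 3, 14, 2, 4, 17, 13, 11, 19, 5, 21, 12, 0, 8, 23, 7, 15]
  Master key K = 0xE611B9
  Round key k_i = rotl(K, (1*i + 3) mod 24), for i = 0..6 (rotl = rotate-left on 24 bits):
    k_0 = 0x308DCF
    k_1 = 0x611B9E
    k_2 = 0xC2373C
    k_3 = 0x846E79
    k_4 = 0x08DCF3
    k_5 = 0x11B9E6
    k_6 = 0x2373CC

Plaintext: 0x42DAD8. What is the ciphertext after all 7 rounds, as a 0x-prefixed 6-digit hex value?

s_0 = plaintext = 0x42DAD8
s_1 = Round(s_0, k_0) = 0xDC2F3D
s_2 = Round(s_1, k_1) = 0x93ABF0
s_3 = Round(s_2, k_2) = 0xDB3781
s_4 = Round(s_3, k_3) = 0x5ABC44
s_5 = Round(s_4, k_4) = 0xC790BC
s_6 = Round(s_5, k_5) = 0xE0A607
s_7 = Round(s_6, k_6) = 0x2BB50A

0x2BB50A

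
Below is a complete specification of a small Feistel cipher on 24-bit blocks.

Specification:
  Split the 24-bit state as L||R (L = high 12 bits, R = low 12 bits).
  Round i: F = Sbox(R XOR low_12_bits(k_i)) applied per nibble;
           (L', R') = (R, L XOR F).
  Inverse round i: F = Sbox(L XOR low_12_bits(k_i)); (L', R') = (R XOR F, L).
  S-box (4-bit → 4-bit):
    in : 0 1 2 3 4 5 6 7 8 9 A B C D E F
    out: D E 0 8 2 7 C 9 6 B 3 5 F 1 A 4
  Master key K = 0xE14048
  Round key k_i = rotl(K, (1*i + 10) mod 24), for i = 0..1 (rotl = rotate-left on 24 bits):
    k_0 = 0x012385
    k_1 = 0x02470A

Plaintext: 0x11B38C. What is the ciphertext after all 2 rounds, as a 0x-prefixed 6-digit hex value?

s_0 = plaintext = 0x11B38C
s_1 = Round(s_0, k_0) = 0x38CCC0
s_2 = Round(s_1, k_1) = 0xCC067F

0xCC067F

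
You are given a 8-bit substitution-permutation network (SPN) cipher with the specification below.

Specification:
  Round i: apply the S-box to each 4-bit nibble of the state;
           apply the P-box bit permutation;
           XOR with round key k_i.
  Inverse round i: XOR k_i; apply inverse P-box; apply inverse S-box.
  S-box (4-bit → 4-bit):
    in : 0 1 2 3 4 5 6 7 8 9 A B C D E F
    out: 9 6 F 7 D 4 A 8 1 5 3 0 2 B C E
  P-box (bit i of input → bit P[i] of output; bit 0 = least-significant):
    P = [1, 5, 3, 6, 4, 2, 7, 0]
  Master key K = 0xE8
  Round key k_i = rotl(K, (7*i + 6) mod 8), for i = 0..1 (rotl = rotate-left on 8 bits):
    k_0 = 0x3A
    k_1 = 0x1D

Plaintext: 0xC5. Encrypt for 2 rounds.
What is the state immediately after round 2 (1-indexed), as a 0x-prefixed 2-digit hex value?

0xE9

s_0 = plaintext = 0xC5
s_1 = Round(s_0, k_0) = 0x36
s_2 = Round(s_1, k_1) = 0xE9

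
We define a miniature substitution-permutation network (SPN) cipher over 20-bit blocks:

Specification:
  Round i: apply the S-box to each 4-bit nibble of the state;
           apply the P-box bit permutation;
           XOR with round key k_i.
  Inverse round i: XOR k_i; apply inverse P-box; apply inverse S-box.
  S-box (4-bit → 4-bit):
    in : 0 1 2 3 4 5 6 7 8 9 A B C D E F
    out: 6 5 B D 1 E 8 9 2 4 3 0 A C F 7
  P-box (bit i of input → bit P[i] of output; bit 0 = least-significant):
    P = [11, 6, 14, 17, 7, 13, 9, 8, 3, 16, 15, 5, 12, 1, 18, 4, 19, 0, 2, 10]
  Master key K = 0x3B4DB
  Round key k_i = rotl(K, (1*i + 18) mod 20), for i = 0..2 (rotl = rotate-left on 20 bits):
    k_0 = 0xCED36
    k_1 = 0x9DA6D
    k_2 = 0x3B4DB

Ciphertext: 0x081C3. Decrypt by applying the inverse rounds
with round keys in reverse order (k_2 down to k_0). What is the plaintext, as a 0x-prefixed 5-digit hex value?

s_0 = ciphertext = 0x081C3
s_1 = InvRound(s_0, k_2) = 0x67AC6
s_2 = InvRound(s_1, k_1) = 0xA0EA6
s_3 = InvRound(s_2, k_0) = 0xBD9ED

0xBD9ED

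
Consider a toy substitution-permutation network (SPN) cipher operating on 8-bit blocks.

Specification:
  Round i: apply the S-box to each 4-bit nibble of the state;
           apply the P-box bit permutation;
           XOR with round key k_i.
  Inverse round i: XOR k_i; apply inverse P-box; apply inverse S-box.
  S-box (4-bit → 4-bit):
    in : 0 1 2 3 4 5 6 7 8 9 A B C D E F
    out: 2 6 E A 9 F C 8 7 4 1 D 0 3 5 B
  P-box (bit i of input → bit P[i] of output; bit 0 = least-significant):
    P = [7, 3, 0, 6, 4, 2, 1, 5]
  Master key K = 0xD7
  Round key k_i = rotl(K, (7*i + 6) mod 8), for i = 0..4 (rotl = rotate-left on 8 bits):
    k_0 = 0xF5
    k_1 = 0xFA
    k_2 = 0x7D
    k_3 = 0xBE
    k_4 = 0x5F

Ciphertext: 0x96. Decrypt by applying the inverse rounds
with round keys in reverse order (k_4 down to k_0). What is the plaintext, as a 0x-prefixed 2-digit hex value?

s_0 = ciphertext = 0x96
s_1 = InvRound(s_0, k_4) = 0xC5
s_2 = InvRound(s_1, k_3) = 0xB2
s_3 = InvRound(s_2, k_2) = 0x15
s_4 = InvRound(s_3, k_1) = 0x25
s_5 = InvRound(s_4, k_0) = 0xA4

0xA4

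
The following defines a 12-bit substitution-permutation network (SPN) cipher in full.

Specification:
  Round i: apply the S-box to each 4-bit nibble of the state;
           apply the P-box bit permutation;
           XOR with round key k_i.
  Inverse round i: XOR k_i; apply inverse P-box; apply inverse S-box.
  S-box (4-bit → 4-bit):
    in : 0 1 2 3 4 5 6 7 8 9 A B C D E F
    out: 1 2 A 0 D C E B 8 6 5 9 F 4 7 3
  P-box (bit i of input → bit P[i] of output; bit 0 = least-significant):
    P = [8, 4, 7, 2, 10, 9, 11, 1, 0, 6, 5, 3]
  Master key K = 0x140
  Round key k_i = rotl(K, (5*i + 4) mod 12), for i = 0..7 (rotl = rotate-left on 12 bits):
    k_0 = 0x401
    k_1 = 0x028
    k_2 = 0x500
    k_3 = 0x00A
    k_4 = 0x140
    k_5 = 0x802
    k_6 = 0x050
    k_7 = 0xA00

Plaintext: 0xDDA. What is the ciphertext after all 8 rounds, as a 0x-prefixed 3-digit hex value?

0x86B

s_0 = plaintext = 0xDDA
s_1 = Round(s_0, k_0) = 0xDA1
s_2 = Round(s_1, k_1) = 0xC18
s_3 = Round(s_2, k_2) = 0x76D
s_4 = Round(s_3, k_3) = 0xAC1
s_5 = Round(s_4, k_4) = 0xF73
s_6 = Round(s_5, k_5) = 0xE41
s_7 = Round(s_6, k_6) = 0xC23
s_8 = Round(s_7, k_7) = 0x86B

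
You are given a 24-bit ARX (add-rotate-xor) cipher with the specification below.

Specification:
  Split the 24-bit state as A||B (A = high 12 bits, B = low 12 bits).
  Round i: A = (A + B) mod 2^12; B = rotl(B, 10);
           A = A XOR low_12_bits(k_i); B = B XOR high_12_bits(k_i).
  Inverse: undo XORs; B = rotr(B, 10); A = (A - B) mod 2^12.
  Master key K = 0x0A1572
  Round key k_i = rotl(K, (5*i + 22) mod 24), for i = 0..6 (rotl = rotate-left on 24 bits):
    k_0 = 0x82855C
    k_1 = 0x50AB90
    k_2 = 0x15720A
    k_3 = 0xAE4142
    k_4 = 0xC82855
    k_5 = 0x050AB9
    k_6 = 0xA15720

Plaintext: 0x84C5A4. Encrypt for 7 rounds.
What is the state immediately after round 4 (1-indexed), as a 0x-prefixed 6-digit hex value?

0x81CC84

s_0 = plaintext = 0x84C5A4
s_1 = Round(s_0, k_0) = 0x8AC941
s_2 = Round(s_1, k_1) = 0xA7D35A
s_3 = Round(s_2, k_2) = 0xFDD981
s_4 = Round(s_3, k_3) = 0x81CC84
s_5 = Round(s_4, k_4) = 0xCF5FA3
s_6 = Round(s_5, k_5) = 0x621FB8
s_7 = Round(s_6, k_6) = 0x2F99FB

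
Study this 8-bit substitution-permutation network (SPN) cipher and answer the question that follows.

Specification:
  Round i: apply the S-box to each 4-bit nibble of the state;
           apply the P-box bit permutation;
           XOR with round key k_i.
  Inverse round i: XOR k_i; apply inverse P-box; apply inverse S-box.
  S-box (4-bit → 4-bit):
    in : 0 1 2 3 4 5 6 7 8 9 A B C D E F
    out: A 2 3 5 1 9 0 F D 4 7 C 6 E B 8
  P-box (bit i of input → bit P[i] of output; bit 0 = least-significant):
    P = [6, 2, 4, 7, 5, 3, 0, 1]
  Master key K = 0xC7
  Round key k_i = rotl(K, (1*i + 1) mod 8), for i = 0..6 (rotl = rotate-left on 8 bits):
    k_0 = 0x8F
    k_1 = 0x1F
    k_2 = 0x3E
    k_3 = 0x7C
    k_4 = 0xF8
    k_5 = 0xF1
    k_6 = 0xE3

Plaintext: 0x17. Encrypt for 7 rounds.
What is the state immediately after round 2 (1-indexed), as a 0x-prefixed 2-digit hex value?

s_0 = plaintext = 0x17
s_1 = Round(s_0, k_0) = 0x53
s_2 = Round(s_1, k_1) = 0x6D
s_3 = Round(s_2, k_2) = 0xAA
s_4 = Round(s_3, k_3) = 0x01
s_5 = Round(s_4, k_4) = 0xF6
s_6 = Round(s_5, k_5) = 0xF3
s_7 = Round(s_6, k_6) = 0xB1

0x6D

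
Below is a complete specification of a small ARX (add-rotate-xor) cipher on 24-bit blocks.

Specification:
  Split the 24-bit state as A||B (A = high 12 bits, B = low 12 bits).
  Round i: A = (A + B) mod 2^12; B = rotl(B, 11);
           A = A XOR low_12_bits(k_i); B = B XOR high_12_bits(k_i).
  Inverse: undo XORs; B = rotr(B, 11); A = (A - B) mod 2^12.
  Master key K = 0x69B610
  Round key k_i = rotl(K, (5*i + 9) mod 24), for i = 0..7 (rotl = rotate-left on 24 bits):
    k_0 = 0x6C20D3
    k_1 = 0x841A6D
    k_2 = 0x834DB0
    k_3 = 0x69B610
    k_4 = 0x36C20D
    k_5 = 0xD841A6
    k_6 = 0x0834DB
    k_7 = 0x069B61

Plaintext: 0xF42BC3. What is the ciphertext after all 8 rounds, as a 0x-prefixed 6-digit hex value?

0x51161B

s_0 = plaintext = 0xF42BC3
s_1 = Round(s_0, k_0) = 0xBD6B23
s_2 = Round(s_1, k_1) = 0xC945D0
s_3 = Round(s_2, k_2) = 0xFD4ADC
s_4 = Round(s_3, k_3) = 0xCA03F5
s_5 = Round(s_4, k_4) = 0x298A96
s_6 = Round(s_5, k_5) = 0xC888CF
s_7 = Round(s_6, k_6) = 0x18CCE4
s_8 = Round(s_7, k_7) = 0x51161B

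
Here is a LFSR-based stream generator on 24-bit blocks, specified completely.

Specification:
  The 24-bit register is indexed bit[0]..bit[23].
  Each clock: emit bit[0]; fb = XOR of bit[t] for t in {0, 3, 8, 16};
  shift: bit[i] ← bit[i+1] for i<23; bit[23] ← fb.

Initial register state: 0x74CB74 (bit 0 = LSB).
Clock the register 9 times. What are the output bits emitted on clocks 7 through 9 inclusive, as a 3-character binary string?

reg_0 = 0x74CB74
clock 1: out=0, reg = 0xBA65BA
clock 2: out=0, reg = 0x5D32DD
clock 3: out=1, reg = 0xAE996E
clock 4: out=0, reg = 0x574CB7
clock 5: out=1, reg = 0x2BA65B
clock 6: out=1, reg = 0x95D32D
clock 7: out=1, reg = 0x4AE996
clock 8: out=0, reg = 0xA574CB
clock 9: out=1, reg = 0xD2BA65

101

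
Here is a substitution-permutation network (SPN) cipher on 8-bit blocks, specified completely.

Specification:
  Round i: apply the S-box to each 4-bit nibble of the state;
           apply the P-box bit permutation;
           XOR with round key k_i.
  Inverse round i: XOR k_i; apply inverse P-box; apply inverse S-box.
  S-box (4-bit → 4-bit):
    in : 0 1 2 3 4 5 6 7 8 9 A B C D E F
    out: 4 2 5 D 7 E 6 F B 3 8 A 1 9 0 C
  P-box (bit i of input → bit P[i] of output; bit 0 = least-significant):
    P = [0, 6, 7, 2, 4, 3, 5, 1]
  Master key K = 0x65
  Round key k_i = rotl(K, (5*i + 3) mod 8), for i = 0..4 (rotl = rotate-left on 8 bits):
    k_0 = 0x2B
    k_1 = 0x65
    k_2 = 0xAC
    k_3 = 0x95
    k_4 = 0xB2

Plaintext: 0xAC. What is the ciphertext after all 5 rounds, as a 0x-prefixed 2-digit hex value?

0x5B

s_0 = plaintext = 0xAC
s_1 = Round(s_0, k_0) = 0x28
s_2 = Round(s_1, k_1) = 0x10
s_3 = Round(s_2, k_2) = 0x24
s_4 = Round(s_3, k_3) = 0x64
s_5 = Round(s_4, k_4) = 0x5B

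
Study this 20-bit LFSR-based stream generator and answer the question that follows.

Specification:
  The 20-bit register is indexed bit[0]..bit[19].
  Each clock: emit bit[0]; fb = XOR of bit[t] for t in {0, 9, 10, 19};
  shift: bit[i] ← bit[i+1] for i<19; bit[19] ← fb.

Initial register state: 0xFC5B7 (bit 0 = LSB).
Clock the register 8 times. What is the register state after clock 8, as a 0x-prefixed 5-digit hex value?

reg_0 = 0xFC5B7
clock 1: out=1, reg = 0xFE2DB
clock 2: out=1, reg = 0xFF16D
clock 3: out=1, reg = 0x7F8B6
clock 4: out=0, reg = 0x3FC5B
clock 5: out=1, reg = 0x1FE2D
clock 6: out=1, reg = 0x8FF16
clock 7: out=0, reg = 0xC7F8B
clock 8: out=1, reg = 0x63FC5

0x63FC5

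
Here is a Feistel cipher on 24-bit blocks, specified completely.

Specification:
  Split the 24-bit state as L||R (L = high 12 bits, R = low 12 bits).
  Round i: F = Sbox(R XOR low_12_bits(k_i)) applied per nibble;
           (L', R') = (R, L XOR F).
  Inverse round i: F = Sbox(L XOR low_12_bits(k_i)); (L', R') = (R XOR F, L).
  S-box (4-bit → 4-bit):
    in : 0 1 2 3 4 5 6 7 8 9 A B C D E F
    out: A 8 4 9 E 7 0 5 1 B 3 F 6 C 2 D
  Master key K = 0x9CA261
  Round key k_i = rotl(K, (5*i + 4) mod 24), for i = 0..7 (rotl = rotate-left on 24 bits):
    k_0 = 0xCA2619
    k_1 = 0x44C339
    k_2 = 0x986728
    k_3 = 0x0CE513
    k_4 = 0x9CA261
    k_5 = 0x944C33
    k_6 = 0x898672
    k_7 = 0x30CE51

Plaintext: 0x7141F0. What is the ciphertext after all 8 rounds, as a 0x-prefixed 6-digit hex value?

0x9C28CD

s_0 = plaintext = 0x7141F0
s_1 = Round(s_0, k_0) = 0x1F023F
s_2 = Round(s_1, k_1) = 0x23F950
s_3 = Round(s_2, k_2) = 0x95006E
s_4 = Round(s_3, k_3) = 0x06EE0C
s_5 = Round(s_4, k_4) = 0xE0C662
s_6 = Round(s_5, k_5) = 0x662D74
s_7 = Round(s_6, k_6) = 0xD749C2
s_8 = Round(s_7, k_7) = 0x9C28CD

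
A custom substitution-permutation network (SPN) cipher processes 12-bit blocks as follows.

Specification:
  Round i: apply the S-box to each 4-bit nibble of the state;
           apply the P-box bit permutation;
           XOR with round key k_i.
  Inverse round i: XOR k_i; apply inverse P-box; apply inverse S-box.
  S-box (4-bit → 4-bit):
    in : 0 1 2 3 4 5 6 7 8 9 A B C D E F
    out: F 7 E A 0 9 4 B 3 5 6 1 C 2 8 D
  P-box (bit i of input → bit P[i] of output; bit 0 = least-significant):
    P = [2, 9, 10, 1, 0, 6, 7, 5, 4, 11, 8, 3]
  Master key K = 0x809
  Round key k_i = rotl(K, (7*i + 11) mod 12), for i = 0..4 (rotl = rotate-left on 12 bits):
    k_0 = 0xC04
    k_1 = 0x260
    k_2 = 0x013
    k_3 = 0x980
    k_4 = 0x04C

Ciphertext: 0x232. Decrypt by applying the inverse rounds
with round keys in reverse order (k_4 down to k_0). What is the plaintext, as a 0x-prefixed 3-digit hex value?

0xE6E

s_0 = ciphertext = 0x232
s_1 = InvRound(s_0, k_4) = 0x537
s_2 = InvRound(s_1, k_3) = 0x8FF
s_3 = InvRound(s_2, k_2) = 0x32B
s_4 = InvRound(s_3, k_1) = 0xC8E
s_5 = InvRound(s_4, k_0) = 0xE6E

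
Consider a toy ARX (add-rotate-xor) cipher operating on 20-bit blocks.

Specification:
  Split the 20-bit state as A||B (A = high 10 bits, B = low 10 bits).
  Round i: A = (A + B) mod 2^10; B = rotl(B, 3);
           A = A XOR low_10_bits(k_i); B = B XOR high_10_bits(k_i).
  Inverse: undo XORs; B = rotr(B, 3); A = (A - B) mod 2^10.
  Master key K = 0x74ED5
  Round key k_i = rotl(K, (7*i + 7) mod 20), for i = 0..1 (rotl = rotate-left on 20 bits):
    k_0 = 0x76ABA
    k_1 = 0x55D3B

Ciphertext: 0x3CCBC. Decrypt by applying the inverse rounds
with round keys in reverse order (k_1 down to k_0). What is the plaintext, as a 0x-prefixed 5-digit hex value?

0xC978C

s_0 = ciphertext = 0x3CCBC
s_1 = InvRound(s_0, k_1) = 0x02DBD
s_2 = InvRound(s_1, k_0) = 0xC978C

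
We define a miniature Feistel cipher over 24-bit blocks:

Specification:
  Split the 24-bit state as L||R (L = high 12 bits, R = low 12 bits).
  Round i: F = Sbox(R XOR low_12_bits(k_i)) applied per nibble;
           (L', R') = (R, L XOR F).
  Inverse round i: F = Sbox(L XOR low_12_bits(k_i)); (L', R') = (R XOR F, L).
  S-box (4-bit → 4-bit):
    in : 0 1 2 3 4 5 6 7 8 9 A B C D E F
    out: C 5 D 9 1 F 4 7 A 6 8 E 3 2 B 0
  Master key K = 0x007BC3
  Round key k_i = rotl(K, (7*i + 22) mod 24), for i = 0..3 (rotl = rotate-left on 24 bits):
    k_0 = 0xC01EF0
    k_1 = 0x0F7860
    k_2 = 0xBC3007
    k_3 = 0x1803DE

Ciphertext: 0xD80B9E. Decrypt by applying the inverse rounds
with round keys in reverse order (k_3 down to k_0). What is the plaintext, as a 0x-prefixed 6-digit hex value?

s_0 = ciphertext = 0xD80B9E
s_1 = InvRound(s_0, k_3) = 0x065D80
s_2 = InvRound(s_1, k_2) = 0x1CD065
s_3 = InvRound(s_2, k_1) = 0x6E71CD
s_4 = InvRound(s_3, k_0) = 0xB9A6E7

0xB9A6E7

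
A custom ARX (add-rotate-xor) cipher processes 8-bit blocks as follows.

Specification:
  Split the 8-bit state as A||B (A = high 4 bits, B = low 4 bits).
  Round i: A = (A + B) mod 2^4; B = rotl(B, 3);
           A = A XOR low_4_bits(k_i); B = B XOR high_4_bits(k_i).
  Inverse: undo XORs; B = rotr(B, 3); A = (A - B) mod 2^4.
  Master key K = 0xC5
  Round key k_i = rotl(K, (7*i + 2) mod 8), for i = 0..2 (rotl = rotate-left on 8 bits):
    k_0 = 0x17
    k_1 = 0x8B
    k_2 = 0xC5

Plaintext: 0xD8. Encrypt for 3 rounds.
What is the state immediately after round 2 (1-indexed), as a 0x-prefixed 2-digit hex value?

s_0 = plaintext = 0xD8
s_1 = Round(s_0, k_0) = 0x25
s_2 = Round(s_1, k_1) = 0xC2
s_3 = Round(s_2, k_2) = 0xBD

0xC2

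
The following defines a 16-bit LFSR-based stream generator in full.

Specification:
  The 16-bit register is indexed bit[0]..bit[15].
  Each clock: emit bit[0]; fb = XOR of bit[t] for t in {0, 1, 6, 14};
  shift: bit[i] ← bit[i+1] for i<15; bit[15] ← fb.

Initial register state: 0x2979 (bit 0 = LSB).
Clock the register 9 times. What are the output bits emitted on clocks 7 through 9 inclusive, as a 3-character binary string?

101

reg_0 = 0x2979
clock 1: out=1, reg = 0x14BC
clock 2: out=0, reg = 0x0A5E
clock 3: out=0, reg = 0x052F
clock 4: out=1, reg = 0x0297
clock 5: out=1, reg = 0x014B
clock 6: out=1, reg = 0x80A5
clock 7: out=1, reg = 0xC052
clock 8: out=0, reg = 0xE029
clock 9: out=1, reg = 0x7014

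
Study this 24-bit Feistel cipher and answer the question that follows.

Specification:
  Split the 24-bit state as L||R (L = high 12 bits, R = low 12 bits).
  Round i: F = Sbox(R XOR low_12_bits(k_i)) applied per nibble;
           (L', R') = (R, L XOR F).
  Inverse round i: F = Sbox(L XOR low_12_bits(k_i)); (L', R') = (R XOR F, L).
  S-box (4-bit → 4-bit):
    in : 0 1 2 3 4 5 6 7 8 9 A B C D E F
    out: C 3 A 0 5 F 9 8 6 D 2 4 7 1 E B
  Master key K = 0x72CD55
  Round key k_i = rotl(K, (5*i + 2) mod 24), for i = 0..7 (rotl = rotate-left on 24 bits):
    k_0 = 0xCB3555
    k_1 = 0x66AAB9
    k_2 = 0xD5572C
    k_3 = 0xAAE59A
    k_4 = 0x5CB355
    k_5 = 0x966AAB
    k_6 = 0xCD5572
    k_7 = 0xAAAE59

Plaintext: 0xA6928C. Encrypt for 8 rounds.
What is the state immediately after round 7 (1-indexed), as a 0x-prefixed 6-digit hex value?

0xCFF43B

s_0 = plaintext = 0xA6928C
s_1 = Round(s_0, k_0) = 0x28C274
s_2 = Round(s_1, k_1) = 0x2744FD
s_3 = Round(s_2, k_2) = 0x4FD267
s_4 = Round(s_3, k_3) = 0x267C4C
s_5 = Round(s_4, k_4) = 0xC4C95A
s_6 = Round(s_5, k_5) = 0x95ACFF
s_7 = Round(s_6, k_6) = 0xCFF43B
s_8 = Round(s_7, k_7) = 0x43BE65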